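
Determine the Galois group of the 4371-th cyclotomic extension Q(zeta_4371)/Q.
|Gal(Q(zeta_4371)/Q)| = phi(4371) = 2760; group ≅ (Z/4371Z)^* ≅ Z/2Z × Z/30Z × Z/46Z

The n-th cyclotomic polynomial Φ_4371(x) is the minimal polynomial of zeta_4371 over Q and has degree phi(4371) = 2760. So Q(zeta_4371) is a degree-2760 Galois extension with Galois group (Z/4371Z)^*. By CRT, (Z/4371Z)^* ≅ (Z/3Z)^* × (Z/31Z)^* × (Z/47Z)^*. Each prime-power unit group is (Z/3Z)^* ≅ Z/2Z; (Z/31Z)^* ≅ Z/30Z; (Z/47Z)^* ≅ Z/46Z. Hence Gal(Q(zeta_4371)/Q) ≅ Z/2Z × Z/30Z × Z/46Z.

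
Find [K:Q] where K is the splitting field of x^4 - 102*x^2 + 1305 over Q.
[K:Q] = 4

f factors as (x^2 - 87)(x^2 - 15); the splitting field is K = Q(sqrt(87), sqrt(15)). Since 87, 15, and 1305 are all non-squares in Q, the three subfields Q(sqrt(87)), Q(sqrt(15)), Q(sqrt(1305)) are distinct degree-2 extensions, so [K:Q] = 4 (Klein four Galois group).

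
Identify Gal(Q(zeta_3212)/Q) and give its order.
|Gal(Q(zeta_3212)/Q)| = phi(3212) = 1440; group ≅ (Z/3212Z)^* ≅ Z/2Z × Z/10Z × Z/72Z

The n-th cyclotomic polynomial Φ_3212(x) is the minimal polynomial of zeta_3212 over Q and has degree phi(3212) = 1440. So Q(zeta_3212) is a degree-1440 Galois extension with Galois group (Z/3212Z)^*. By CRT, (Z/3212Z)^* ≅ (Z/4Z)^* × (Z/11Z)^* × (Z/73Z)^*. Each prime-power unit group is (Z/4Z)^* ≅ Z/2Z; (Z/11Z)^* ≅ Z/10Z; (Z/73Z)^* ≅ Z/72Z. Hence Gal(Q(zeta_3212)/Q) ≅ Z/2Z × Z/10Z × Z/72Z.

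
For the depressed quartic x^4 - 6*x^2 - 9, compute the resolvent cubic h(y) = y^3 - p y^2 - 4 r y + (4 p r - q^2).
h(y) = y^3 + 6*y^2 + 36*y + 216

Identify coefficients: p = -6, q = 0, r = -9.
Plug into h(y) = y^3 - p y^2 - 4 r y + (4 p r - q^2):
  h(y) = y^3 - (-6) y^2 - 4*(-9) y + (4*(-6)*(-9) - (0)^2)
       = y^3 + (6) y^2 + (36) y + (216).
Simplifying: h(y) = y^3 + 6*y^2 + 36*y + 216.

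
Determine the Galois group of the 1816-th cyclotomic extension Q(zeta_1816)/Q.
|Gal(Q(zeta_1816)/Q)| = phi(1816) = 904; group ≅ (Z/1816Z)^* ≅ Z/2Z × Z/2Z × Z/226Z

The n-th cyclotomic polynomial Φ_1816(x) is the minimal polynomial of zeta_1816 over Q and has degree phi(1816) = 904. So Q(zeta_1816) is a degree-904 Galois extension with Galois group (Z/1816Z)^*. By CRT, (Z/1816Z)^* ≅ (Z/8Z)^* × (Z/227Z)^*. Each prime-power unit group is (Z/8Z)^* ≅ Z/2Z × Z/2Z; (Z/227Z)^* ≅ Z/226Z. Hence Gal(Q(zeta_1816)/Q) ≅ Z/2Z × Z/2Z × Z/226Z.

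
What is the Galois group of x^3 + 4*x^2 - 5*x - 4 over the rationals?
Gal(K/Q) = S_3 (symmetric group of order 6)

Compute the discriminant of x^3 + (4)*x^2 + (-5)*x + (-4): Δ = 2932. Since Δ is not a rational square, the Galois group is not contained in A_3; it must be the full S_3 (irreducibility of the cubic rules out anything smaller).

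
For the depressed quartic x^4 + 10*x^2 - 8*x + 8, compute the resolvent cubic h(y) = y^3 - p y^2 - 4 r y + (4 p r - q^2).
h(y) = y^3 - 10*y^2 - 32*y + 256

Identify coefficients: p = 10, q = -8, r = 8.
Plug into h(y) = y^3 - p y^2 - 4 r y + (4 p r - q^2):
  h(y) = y^3 - (10) y^2 - 4*(8) y + (4*(10)*(8) - (-8)^2)
       = y^3 + (-10) y^2 + (-32) y + (256).
Simplifying: h(y) = y^3 - 10*y^2 - 32*y + 256.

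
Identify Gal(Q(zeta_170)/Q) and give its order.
|Gal(Q(zeta_170)/Q)| = phi(170) = 64; group ≅ (Z/170Z)^* ≅ Z/4Z × Z/16Z

The n-th cyclotomic polynomial Φ_170(x) is the minimal polynomial of zeta_170 over Q and has degree phi(170) = 64. So Q(zeta_170) is a degree-64 Galois extension with Galois group (Z/170Z)^*. By CRT, (Z/170Z)^* ≅ (Z/2Z)^* × (Z/5Z)^* × (Z/17Z)^*. Each prime-power unit group is (Z/2Z)^* ≅ trivial group (order 1); (Z/5Z)^* ≅ Z/4Z; (Z/17Z)^* ≅ Z/16Z. Hence Gal(Q(zeta_170)/Q) ≅ Z/4Z × Z/16Z.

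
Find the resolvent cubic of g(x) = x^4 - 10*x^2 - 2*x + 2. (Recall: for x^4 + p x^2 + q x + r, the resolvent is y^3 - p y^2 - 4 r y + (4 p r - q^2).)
h(y) = y^3 + 10*y^2 - 8*y - 84

Identify coefficients: p = -10, q = -2, r = 2.
Plug into h(y) = y^3 - p y^2 - 4 r y + (4 p r - q^2):
  h(y) = y^3 - (-10) y^2 - 4*(2) y + (4*(-10)*(2) - (-2)^2)
       = y^3 + (10) y^2 + (-8) y + (-84).
Simplifying: h(y) = y^3 + 10*y^2 - 8*y - 84.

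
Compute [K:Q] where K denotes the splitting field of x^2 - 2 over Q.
[K:Q] = 2

The discriminant of x^2 + (0)*x + (-2) is b^2 - 4c = 0 - (-8) = 8. Since 8 is not a perfect square in Q, the polynomial is irreducible over Q. Its two roots generate a degree-2 extension, so [K:Q] = 2.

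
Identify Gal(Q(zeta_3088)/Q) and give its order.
|Gal(Q(zeta_3088)/Q)| = phi(3088) = 1536; group ≅ (Z/3088Z)^* ≅ Z/2Z × Z/4Z × Z/192Z

The n-th cyclotomic polynomial Φ_3088(x) is the minimal polynomial of zeta_3088 over Q and has degree phi(3088) = 1536. So Q(zeta_3088) is a degree-1536 Galois extension with Galois group (Z/3088Z)^*. By CRT, (Z/3088Z)^* ≅ (Z/16Z)^* × (Z/193Z)^*. Each prime-power unit group is (Z/16Z)^* ≅ Z/2Z × Z/4Z; (Z/193Z)^* ≅ Z/192Z. Hence Gal(Q(zeta_3088)/Q) ≅ Z/2Z × Z/4Z × Z/192Z.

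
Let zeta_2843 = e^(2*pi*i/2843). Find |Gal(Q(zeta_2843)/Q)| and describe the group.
|Gal(Q(zeta_2843)/Q)| = phi(2843) = 2842; group ≅ (Z/2843Z)^* ≅ Z/2842Z

The n-th cyclotomic polynomial Φ_2843(x) is the minimal polynomial of zeta_2843 over Q and has degree phi(2843) = 2842. So Q(zeta_2843) is a degree-2842 Galois extension with Galois group (Z/2843Z)^*. (Z/2843Z)^* is cyclic since 2843 is an odd prime power (or 4). Hence Gal(Q(zeta_2843)/Q) ≅ Z/2842Z.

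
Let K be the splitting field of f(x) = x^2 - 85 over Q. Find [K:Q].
[K:Q] = 2

The polynomial x^2 - 85 is irreducible over Q since 85 is not a perfect square. Its splitting field is Q(sqrt(85)), which has degree 2 over Q.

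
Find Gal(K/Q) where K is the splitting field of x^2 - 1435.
Gal(K/Q) = Z/2Z (cyclic of order 2)

x^2 - 1435 is irreducible over Q since 1435 is not a rational square. The splitting field Q(sqrt(1435)) has degree 2 over Q, and its unique nontrivial automorphism is sqrt(1435) ↦ -sqrt(1435). Hence Gal(Q(sqrt(1435))/Q) = Z/2Z.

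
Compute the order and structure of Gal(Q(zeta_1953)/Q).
|Gal(Q(zeta_1953)/Q)| = phi(1953) = 1080; group ≅ (Z/1953Z)^* ≅ Z/6Z × Z/6Z × Z/30Z

The n-th cyclotomic polynomial Φ_1953(x) is the minimal polynomial of zeta_1953 over Q and has degree phi(1953) = 1080. So Q(zeta_1953) is a degree-1080 Galois extension with Galois group (Z/1953Z)^*. By CRT, (Z/1953Z)^* ≅ (Z/9Z)^* × (Z/7Z)^* × (Z/31Z)^*. Each prime-power unit group is (Z/9Z)^* ≅ Z/6Z; (Z/7Z)^* ≅ Z/6Z; (Z/31Z)^* ≅ Z/30Z. Hence Gal(Q(zeta_1953)/Q) ≅ Z/6Z × Z/6Z × Z/30Z.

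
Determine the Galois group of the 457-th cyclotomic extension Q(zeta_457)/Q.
|Gal(Q(zeta_457)/Q)| = phi(457) = 456; group ≅ (Z/457Z)^* ≅ Z/456Z

The n-th cyclotomic polynomial Φ_457(x) is the minimal polynomial of zeta_457 over Q and has degree phi(457) = 456. So Q(zeta_457) is a degree-456 Galois extension with Galois group (Z/457Z)^*. (Z/457Z)^* is cyclic since 457 is an odd prime power (or 4). Hence Gal(Q(zeta_457)/Q) ≅ Z/456Z.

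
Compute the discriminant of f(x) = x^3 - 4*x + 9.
Δ = -1931

For a depressed cubic x^3 + p x + q the discriminant is Δ = -4 p^3 - 27 q^2 = -4*(-4)^3 - 27*(9)^2 = 256 - 2187 = -1931.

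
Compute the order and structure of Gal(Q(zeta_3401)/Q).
|Gal(Q(zeta_3401)/Q)| = phi(3401) = 3204; group ≅ (Z/3401Z)^* ≅ Z/18Z × Z/178Z

The n-th cyclotomic polynomial Φ_3401(x) is the minimal polynomial of zeta_3401 over Q and has degree phi(3401) = 3204. So Q(zeta_3401) is a degree-3204 Galois extension with Galois group (Z/3401Z)^*. By CRT, (Z/3401Z)^* ≅ (Z/19Z)^* × (Z/179Z)^*. Each prime-power unit group is (Z/19Z)^* ≅ Z/18Z; (Z/179Z)^* ≅ Z/178Z. Hence Gal(Q(zeta_3401)/Q) ≅ Z/18Z × Z/178Z.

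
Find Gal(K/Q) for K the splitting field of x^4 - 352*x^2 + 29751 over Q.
Gal(K/Q) = V_4 (Klein four-group, Z/2Z × Z/2Z)

f factors as (x^2 - 141)(x^2 - 211), so the splitting field is K = Q(sqrt(141), sqrt(211)). The elements 141, 211, 29751 are all non-squares in Q, so sqrt(141) and sqrt(211) generate independent quadratic extensions. Thus [K:Q] = 4 and Gal(K/Q) is generated by the two order-2 automorphisms sqrt(141) ↦ -sqrt(141) and sqrt(211) ↦ -sqrt(211), giving V_4.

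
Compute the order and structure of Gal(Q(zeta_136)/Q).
|Gal(Q(zeta_136)/Q)| = phi(136) = 64; group ≅ (Z/136Z)^* ≅ Z/2Z × Z/2Z × Z/16Z

The n-th cyclotomic polynomial Φ_136(x) is the minimal polynomial of zeta_136 over Q and has degree phi(136) = 64. So Q(zeta_136) is a degree-64 Galois extension with Galois group (Z/136Z)^*. By CRT, (Z/136Z)^* ≅ (Z/8Z)^* × (Z/17Z)^*. Each prime-power unit group is (Z/8Z)^* ≅ Z/2Z × Z/2Z; (Z/17Z)^* ≅ Z/16Z. Hence Gal(Q(zeta_136)/Q) ≅ Z/2Z × Z/2Z × Z/16Z.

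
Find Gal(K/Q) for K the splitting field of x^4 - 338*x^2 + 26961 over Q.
Gal(K/Q) = V_4 (Klein four-group, Z/2Z × Z/2Z)

f factors as (x^2 - 209)(x^2 - 129), so the splitting field is K = Q(sqrt(209), sqrt(129)). The elements 209, 129, 26961 are all non-squares in Q, so sqrt(209) and sqrt(129) generate independent quadratic extensions. Thus [K:Q] = 4 and Gal(K/Q) is generated by the two order-2 automorphisms sqrt(209) ↦ -sqrt(209) and sqrt(129) ↦ -sqrt(129), giving V_4.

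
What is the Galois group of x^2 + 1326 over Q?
Gal(K/Q) = Z/2Z (cyclic of order 2)

x^2 + 1326 is irreducible over Q since -1326 is not a rational square. The splitting field Q(sqrt(-1326)) has degree 2 over Q, and its unique nontrivial automorphism is sqrt(-1326) ↦ -sqrt(-1326). Hence Gal(Q(sqrt(-1326))/Q) = Z/2Z.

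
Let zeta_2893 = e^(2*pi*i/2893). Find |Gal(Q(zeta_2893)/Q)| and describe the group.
|Gal(Q(zeta_2893)/Q)| = phi(2893) = 2620; group ≅ (Z/2893Z)^* ≅ Z/10Z × Z/262Z

The n-th cyclotomic polynomial Φ_2893(x) is the minimal polynomial of zeta_2893 over Q and has degree phi(2893) = 2620. So Q(zeta_2893) is a degree-2620 Galois extension with Galois group (Z/2893Z)^*. By CRT, (Z/2893Z)^* ≅ (Z/11Z)^* × (Z/263Z)^*. Each prime-power unit group is (Z/11Z)^* ≅ Z/10Z; (Z/263Z)^* ≅ Z/262Z. Hence Gal(Q(zeta_2893)/Q) ≅ Z/10Z × Z/262Z.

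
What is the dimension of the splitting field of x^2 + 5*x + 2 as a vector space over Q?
[K:Q] = 2

The discriminant of x^2 + (5)*x + (2) is b^2 - 4c = 25 - (8) = 17. Since 17 is not a perfect square in Q, the polynomial is irreducible over Q. Its two roots generate a degree-2 extension, so [K:Q] = 2.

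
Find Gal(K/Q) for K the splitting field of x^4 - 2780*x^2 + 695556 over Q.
Gal(K/Q) = Z/2Z (cyclic of order 2)

f factors as (x^2 - 2502)(x^2 - 278), so the splitting field is K = Q(sqrt(2502), sqrt(278)). The squarefree part of 2502 is 278 and the squarefree part of 278 is also 278, so sqrt(2502) and sqrt(278) are both rational multiples of sqrt(278). Hence Q(sqrt(2502)) = Q(sqrt(278)) = Q(sqrt(278)), and the splitting field collapses to a single degree-2 extension with Galois group Z/2Z.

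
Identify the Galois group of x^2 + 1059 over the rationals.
Gal(K/Q) = Z/2Z (cyclic of order 2)

x^2 + 1059 is irreducible over Q since -1059 is not a rational square. The splitting field Q(sqrt(-1059)) has degree 2 over Q, and its unique nontrivial automorphism is sqrt(-1059) ↦ -sqrt(-1059). Hence Gal(Q(sqrt(-1059))/Q) = Z/2Z.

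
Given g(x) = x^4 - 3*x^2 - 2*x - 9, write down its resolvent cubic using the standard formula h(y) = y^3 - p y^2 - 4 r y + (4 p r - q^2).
h(y) = y^3 + 3*y^2 + 36*y + 104

Identify coefficients: p = -3, q = -2, r = -9.
Plug into h(y) = y^3 - p y^2 - 4 r y + (4 p r - q^2):
  h(y) = y^3 - (-3) y^2 - 4*(-9) y + (4*(-3)*(-9) - (-2)^2)
       = y^3 + (3) y^2 + (36) y + (104).
Simplifying: h(y) = y^3 + 3*y^2 + 36*y + 104.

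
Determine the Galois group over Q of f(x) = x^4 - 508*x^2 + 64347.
Gal(K/Q) = V_4 (Klein four-group, Z/2Z × Z/2Z)

f factors as (x^2 - 241)(x^2 - 267), so the splitting field is K = Q(sqrt(241), sqrt(267)). The elements 241, 267, 64347 are all non-squares in Q, so sqrt(241) and sqrt(267) generate independent quadratic extensions. Thus [K:Q] = 4 and Gal(K/Q) is generated by the two order-2 automorphisms sqrt(241) ↦ -sqrt(241) and sqrt(267) ↦ -sqrt(267), giving V_4.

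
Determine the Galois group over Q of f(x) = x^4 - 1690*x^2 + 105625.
Gal(K/Q) = Z/2Z (cyclic of order 2)

f factors as (x^2 - 1625)(x^2 - 65), so the splitting field is K = Q(sqrt(1625), sqrt(65)). The squarefree part of 1625 is 65 and the squarefree part of 65 is also 65, so sqrt(1625) and sqrt(65) are both rational multiples of sqrt(65). Hence Q(sqrt(1625)) = Q(sqrt(65)) = Q(sqrt(65)), and the splitting field collapses to a single degree-2 extension with Galois group Z/2Z.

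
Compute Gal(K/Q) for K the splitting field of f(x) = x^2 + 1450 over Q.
Gal(K/Q) = Z/2Z (cyclic of order 2)

x^2 + 1450 is irreducible over Q since -1450 is not a rational square. The splitting field Q(sqrt(-1450)) has degree 2 over Q, and its unique nontrivial automorphism is sqrt(-1450) ↦ -sqrt(-1450). Hence Gal(Q(sqrt(-1450))/Q) = Z/2Z.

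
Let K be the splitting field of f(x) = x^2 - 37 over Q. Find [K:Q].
[K:Q] = 2

The polynomial x^2 - 37 is irreducible over Q since 37 is not a perfect square. Its splitting field is Q(sqrt(37)), which has degree 2 over Q.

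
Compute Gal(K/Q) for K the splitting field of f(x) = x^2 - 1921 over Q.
Gal(K/Q) = Z/2Z (cyclic of order 2)

x^2 - 1921 is irreducible over Q since 1921 is not a rational square. The splitting field Q(sqrt(1921)) has degree 2 over Q, and its unique nontrivial automorphism is sqrt(1921) ↦ -sqrt(1921). Hence Gal(Q(sqrt(1921))/Q) = Z/2Z.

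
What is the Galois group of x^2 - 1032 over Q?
Gal(K/Q) = Z/2Z (cyclic of order 2)

x^2 - 1032 is irreducible over Q since 1032 is not a rational square. The splitting field Q(sqrt(1032)) has degree 2 over Q, and its unique nontrivial automorphism is sqrt(1032) ↦ -sqrt(1032). Hence Gal(Q(sqrt(1032))/Q) = Z/2Z.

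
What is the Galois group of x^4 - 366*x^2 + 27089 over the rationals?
Gal(K/Q) = V_4 (Klein four-group, Z/2Z × Z/2Z)

f factors as (x^2 - 263)(x^2 - 103), so the splitting field is K = Q(sqrt(263), sqrt(103)). The elements 263, 103, 27089 are all non-squares in Q, so sqrt(263) and sqrt(103) generate independent quadratic extensions. Thus [K:Q] = 4 and Gal(K/Q) is generated by the two order-2 automorphisms sqrt(263) ↦ -sqrt(263) and sqrt(103) ↦ -sqrt(103), giving V_4.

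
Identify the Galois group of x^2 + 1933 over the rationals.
Gal(K/Q) = Z/2Z (cyclic of order 2)

x^2 + 1933 is irreducible over Q since -1933 is not a rational square. The splitting field Q(sqrt(-1933)) has degree 2 over Q, and its unique nontrivial automorphism is sqrt(-1933) ↦ -sqrt(-1933). Hence Gal(Q(sqrt(-1933))/Q) = Z/2Z.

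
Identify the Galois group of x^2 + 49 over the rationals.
Gal(K/Q) = Z/2Z (cyclic of order 2)

x^2 + 49 is irreducible over Q since -49 is not a rational square. The splitting field Q(sqrt(-49)) has degree 2 over Q, and its unique nontrivial automorphism is sqrt(-49) ↦ -sqrt(-49). Hence Gal(Q(sqrt(-49))/Q) = Z/2Z.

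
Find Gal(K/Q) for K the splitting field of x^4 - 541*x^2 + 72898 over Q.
Gal(K/Q) = V_4 (Klein four-group, Z/2Z × Z/2Z)

f factors as (x^2 - 287)(x^2 - 254), so the splitting field is K = Q(sqrt(287), sqrt(254)). The elements 287, 254, 72898 are all non-squares in Q, so sqrt(287) and sqrt(254) generate independent quadratic extensions. Thus [K:Q] = 4 and Gal(K/Q) is generated by the two order-2 automorphisms sqrt(287) ↦ -sqrt(287) and sqrt(254) ↦ -sqrt(254), giving V_4.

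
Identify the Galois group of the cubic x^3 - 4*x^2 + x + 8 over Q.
Gal(K/Q) = S_3 (symmetric group of order 6)

Compute the discriminant of x^3 + (-4)*x^2 + (1)*x + (8): Δ = -244. Since Δ is not a rational square, the Galois group is not contained in A_3; it must be the full S_3 (irreducibility of the cubic rules out anything smaller).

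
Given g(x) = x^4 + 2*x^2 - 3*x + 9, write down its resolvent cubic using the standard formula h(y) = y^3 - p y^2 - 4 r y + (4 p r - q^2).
h(y) = y^3 - 2*y^2 - 36*y + 63

Identify coefficients: p = 2, q = -3, r = 9.
Plug into h(y) = y^3 - p y^2 - 4 r y + (4 p r - q^2):
  h(y) = y^3 - (2) y^2 - 4*(9) y + (4*(2)*(9) - (-3)^2)
       = y^3 + (-2) y^2 + (-36) y + (63).
Simplifying: h(y) = y^3 - 2*y^2 - 36*y + 63.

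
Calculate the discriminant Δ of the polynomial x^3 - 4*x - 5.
Δ = -419

For a depressed cubic x^3 + p x + q the discriminant is Δ = -4 p^3 - 27 q^2 = -4*(-4)^3 - 27*(-5)^2 = 256 - 675 = -419.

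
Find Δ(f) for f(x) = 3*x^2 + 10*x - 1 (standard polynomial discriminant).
Δ = 112

For a quadratic a x^2 + b x + c the discriminant is Δ = b^2 - 4ac = (10)^2 - 4*(3)*(-1) = 100 - (-12) = 112.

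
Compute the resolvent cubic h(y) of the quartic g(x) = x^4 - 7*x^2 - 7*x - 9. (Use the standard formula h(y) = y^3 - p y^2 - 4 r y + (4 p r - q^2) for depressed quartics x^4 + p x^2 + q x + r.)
h(y) = y^3 + 7*y^2 + 36*y + 203

Identify coefficients: p = -7, q = -7, r = -9.
Plug into h(y) = y^3 - p y^2 - 4 r y + (4 p r - q^2):
  h(y) = y^3 - (-7) y^2 - 4*(-9) y + (4*(-7)*(-9) - (-7)^2)
       = y^3 + (7) y^2 + (36) y + (203).
Simplifying: h(y) = y^3 + 7*y^2 + 36*y + 203.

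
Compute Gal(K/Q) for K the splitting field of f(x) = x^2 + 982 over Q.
Gal(K/Q) = Z/2Z (cyclic of order 2)

x^2 + 982 is irreducible over Q since -982 is not a rational square. The splitting field Q(sqrt(-982)) has degree 2 over Q, and its unique nontrivial automorphism is sqrt(-982) ↦ -sqrt(-982). Hence Gal(Q(sqrt(-982))/Q) = Z/2Z.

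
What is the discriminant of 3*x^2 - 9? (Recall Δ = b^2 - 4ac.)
Δ = 108

For a quadratic a x^2 + b x + c the discriminant is Δ = b^2 - 4ac = (0)^2 - 4*(3)*(-9) = 0 - (-108) = 108.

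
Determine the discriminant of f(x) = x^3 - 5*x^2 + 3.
Δ = 1257

For x^3 + a x^2 + b x + c the discriminant is Δ = 18 a b c - 4 a^3 c + a^2 b^2 - 4 b^3 - 27 c^2.
Plug a = -5, b = 0, c = 3:
  18*(-5)*(0)*(3) - 4*(-5)^3*(3) + (-5)^2*(0)^2 - 4*(0)^3 - 27*(3)^2
  = 0 + (1500) + 0 + (0) + (-243)
  = 1257.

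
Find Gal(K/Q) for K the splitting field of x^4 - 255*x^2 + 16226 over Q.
Gal(K/Q) = V_4 (Klein four-group, Z/2Z × Z/2Z)

f factors as (x^2 - 122)(x^2 - 133), so the splitting field is K = Q(sqrt(122), sqrt(133)). The elements 122, 133, 16226 are all non-squares in Q, so sqrt(122) and sqrt(133) generate independent quadratic extensions. Thus [K:Q] = 4 and Gal(K/Q) is generated by the two order-2 automorphisms sqrt(122) ↦ -sqrt(122) and sqrt(133) ↦ -sqrt(133), giving V_4.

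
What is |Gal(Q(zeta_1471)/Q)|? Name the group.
|Gal(Q(zeta_1471)/Q)| = phi(1471) = 1470; group ≅ (Z/1471Z)^* ≅ Z/1470Z

The n-th cyclotomic polynomial Φ_1471(x) is the minimal polynomial of zeta_1471 over Q and has degree phi(1471) = 1470. So Q(zeta_1471) is a degree-1470 Galois extension with Galois group (Z/1471Z)^*. (Z/1471Z)^* is cyclic since 1471 is an odd prime power (or 4). Hence Gal(Q(zeta_1471)/Q) ≅ Z/1470Z.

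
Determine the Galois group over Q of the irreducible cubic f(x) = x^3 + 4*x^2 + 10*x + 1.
Gal(K/Q) = S_3 (symmetric group of order 6)

Compute the discriminant of x^3 + (4)*x^2 + (10)*x + (1): Δ = -1963. Since Δ is not a rational square, the Galois group is not contained in A_3; it must be the full S_3 (irreducibility of the cubic rules out anything smaller).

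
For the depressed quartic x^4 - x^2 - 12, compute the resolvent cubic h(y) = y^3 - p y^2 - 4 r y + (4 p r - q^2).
h(y) = y^3 + y^2 + 48*y + 48

Identify coefficients: p = -1, q = 0, r = -12.
Plug into h(y) = y^3 - p y^2 - 4 r y + (4 p r - q^2):
  h(y) = y^3 - (-1) y^2 - 4*(-12) y + (4*(-1)*(-12) - (0)^2)
       = y^3 + (1) y^2 + (48) y + (48).
Simplifying: h(y) = y^3 + y^2 + 48*y + 48.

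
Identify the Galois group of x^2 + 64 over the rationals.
Gal(K/Q) = Z/2Z (cyclic of order 2)

x^2 + 64 is irreducible over Q since -64 is not a rational square. The splitting field Q(sqrt(-64)) has degree 2 over Q, and its unique nontrivial automorphism is sqrt(-64) ↦ -sqrt(-64). Hence Gal(Q(sqrt(-64))/Q) = Z/2Z.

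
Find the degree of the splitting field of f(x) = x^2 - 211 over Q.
[K:Q] = 2

The polynomial x^2 - 211 is irreducible over Q since 211 is not a perfect square. Its splitting field is Q(sqrt(211)), which has degree 2 over Q.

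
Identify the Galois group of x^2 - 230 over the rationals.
Gal(K/Q) = Z/2Z (cyclic of order 2)

x^2 - 230 is irreducible over Q since 230 is not a rational square. The splitting field Q(sqrt(230)) has degree 2 over Q, and its unique nontrivial automorphism is sqrt(230) ↦ -sqrt(230). Hence Gal(Q(sqrt(230))/Q) = Z/2Z.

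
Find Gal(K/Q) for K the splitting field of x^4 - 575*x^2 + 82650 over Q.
Gal(K/Q) = V_4 (Klein four-group, Z/2Z × Z/2Z)

f factors as (x^2 - 285)(x^2 - 290), so the splitting field is K = Q(sqrt(285), sqrt(290)). The elements 285, 290, 82650 are all non-squares in Q, so sqrt(285) and sqrt(290) generate independent quadratic extensions. Thus [K:Q] = 4 and Gal(K/Q) is generated by the two order-2 automorphisms sqrt(285) ↦ -sqrt(285) and sqrt(290) ↦ -sqrt(290), giving V_4.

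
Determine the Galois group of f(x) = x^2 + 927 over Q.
Gal(K/Q) = Z/2Z (cyclic of order 2)

x^2 + 927 is irreducible over Q since -927 is not a rational square. The splitting field Q(sqrt(-927)) has degree 2 over Q, and its unique nontrivial automorphism is sqrt(-927) ↦ -sqrt(-927). Hence Gal(Q(sqrt(-927))/Q) = Z/2Z.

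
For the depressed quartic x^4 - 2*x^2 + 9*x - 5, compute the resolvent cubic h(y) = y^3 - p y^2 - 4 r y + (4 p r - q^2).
h(y) = y^3 + 2*y^2 + 20*y - 41

Identify coefficients: p = -2, q = 9, r = -5.
Plug into h(y) = y^3 - p y^2 - 4 r y + (4 p r - q^2):
  h(y) = y^3 - (-2) y^2 - 4*(-5) y + (4*(-2)*(-5) - (9)^2)
       = y^3 + (2) y^2 + (20) y + (-41).
Simplifying: h(y) = y^3 + 2*y^2 + 20*y - 41.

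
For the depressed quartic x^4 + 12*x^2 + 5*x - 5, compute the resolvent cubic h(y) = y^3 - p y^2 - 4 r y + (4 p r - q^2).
h(y) = y^3 - 12*y^2 + 20*y - 265

Identify coefficients: p = 12, q = 5, r = -5.
Plug into h(y) = y^3 - p y^2 - 4 r y + (4 p r - q^2):
  h(y) = y^3 - (12) y^2 - 4*(-5) y + (4*(12)*(-5) - (5)^2)
       = y^3 + (-12) y^2 + (20) y + (-265).
Simplifying: h(y) = y^3 - 12*y^2 + 20*y - 265.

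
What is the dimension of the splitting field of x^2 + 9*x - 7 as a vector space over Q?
[K:Q] = 2

The discriminant of x^2 + (9)*x + (-7) is b^2 - 4c = 81 - (-28) = 109. Since 109 is not a perfect square in Q, the polynomial is irreducible over Q. Its two roots generate a degree-2 extension, so [K:Q] = 2.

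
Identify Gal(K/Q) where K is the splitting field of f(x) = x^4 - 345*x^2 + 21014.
Gal(K/Q) = V_4 (Klein four-group, Z/2Z × Z/2Z)

f factors as (x^2 - 79)(x^2 - 266), so the splitting field is K = Q(sqrt(79), sqrt(266)). The elements 79, 266, 21014 are all non-squares in Q, so sqrt(79) and sqrt(266) generate independent quadratic extensions. Thus [K:Q] = 4 and Gal(K/Q) is generated by the two order-2 automorphisms sqrt(79) ↦ -sqrt(79) and sqrt(266) ↦ -sqrt(266), giving V_4.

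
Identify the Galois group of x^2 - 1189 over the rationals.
Gal(K/Q) = Z/2Z (cyclic of order 2)

x^2 - 1189 is irreducible over Q since 1189 is not a rational square. The splitting field Q(sqrt(1189)) has degree 2 over Q, and its unique nontrivial automorphism is sqrt(1189) ↦ -sqrt(1189). Hence Gal(Q(sqrt(1189))/Q) = Z/2Z.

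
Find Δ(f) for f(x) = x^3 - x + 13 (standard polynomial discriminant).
Δ = -4559

For a depressed cubic x^3 + p x + q the discriminant is Δ = -4 p^3 - 27 q^2 = -4*(-1)^3 - 27*(13)^2 = 4 - 4563 = -4559.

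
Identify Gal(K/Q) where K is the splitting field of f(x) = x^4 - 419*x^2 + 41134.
Gal(K/Q) = V_4 (Klein four-group, Z/2Z × Z/2Z)

f factors as (x^2 - 157)(x^2 - 262), so the splitting field is K = Q(sqrt(157), sqrt(262)). The elements 157, 262, 41134 are all non-squares in Q, so sqrt(157) and sqrt(262) generate independent quadratic extensions. Thus [K:Q] = 4 and Gal(K/Q) is generated by the two order-2 automorphisms sqrt(157) ↦ -sqrt(157) and sqrt(262) ↦ -sqrt(262), giving V_4.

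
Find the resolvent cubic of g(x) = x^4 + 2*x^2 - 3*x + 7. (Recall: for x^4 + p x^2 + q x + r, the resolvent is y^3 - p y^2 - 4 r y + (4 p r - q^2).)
h(y) = y^3 - 2*y^2 - 28*y + 47

Identify coefficients: p = 2, q = -3, r = 7.
Plug into h(y) = y^3 - p y^2 - 4 r y + (4 p r - q^2):
  h(y) = y^3 - (2) y^2 - 4*(7) y + (4*(2)*(7) - (-3)^2)
       = y^3 + (-2) y^2 + (-28) y + (47).
Simplifying: h(y) = y^3 - 2*y^2 - 28*y + 47.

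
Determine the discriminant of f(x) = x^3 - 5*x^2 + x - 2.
Δ = -907

For x^3 + a x^2 + b x + c the discriminant is Δ = 18 a b c - 4 a^3 c + a^2 b^2 - 4 b^3 - 27 c^2.
Plug a = -5, b = 1, c = -2:
  18*(-5)*(1)*(-2) - 4*(-5)^3*(-2) + (-5)^2*(1)^2 - 4*(1)^3 - 27*(-2)^2
  = 180 + (-1000) + 25 + (-4) + (-108)
  = -907.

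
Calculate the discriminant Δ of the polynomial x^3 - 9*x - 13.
Δ = -1647

For a depressed cubic x^3 + p x + q the discriminant is Δ = -4 p^3 - 27 q^2 = -4*(-9)^3 - 27*(-13)^2 = 2916 - 4563 = -1647.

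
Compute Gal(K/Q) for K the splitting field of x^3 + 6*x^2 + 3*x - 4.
Gal(K/Q) = S_3 (symmetric group of order 6)

Compute the discriminant of x^3 + (6)*x^2 + (3)*x + (-4): Δ = 1944. Since Δ is not a rational square, the Galois group is not contained in A_3; it must be the full S_3 (irreducibility of the cubic rules out anything smaller).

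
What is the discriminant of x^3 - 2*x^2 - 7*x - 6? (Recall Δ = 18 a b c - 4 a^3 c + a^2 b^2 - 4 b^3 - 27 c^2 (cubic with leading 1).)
Δ = -1108

For x^3 + a x^2 + b x + c the discriminant is Δ = 18 a b c - 4 a^3 c + a^2 b^2 - 4 b^3 - 27 c^2.
Plug a = -2, b = -7, c = -6:
  18*(-2)*(-7)*(-6) - 4*(-2)^3*(-6) + (-2)^2*(-7)^2 - 4*(-7)^3 - 27*(-6)^2
  = -1512 + (-192) + 196 + (1372) + (-972)
  = -1108.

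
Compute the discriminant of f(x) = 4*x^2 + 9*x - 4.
Δ = 145

For a quadratic a x^2 + b x + c the discriminant is Δ = b^2 - 4ac = (9)^2 - 4*(4)*(-4) = 81 - (-64) = 145.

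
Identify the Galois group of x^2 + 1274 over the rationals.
Gal(K/Q) = Z/2Z (cyclic of order 2)

x^2 + 1274 is irreducible over Q since -1274 is not a rational square. The splitting field Q(sqrt(-1274)) has degree 2 over Q, and its unique nontrivial automorphism is sqrt(-1274) ↦ -sqrt(-1274). Hence Gal(Q(sqrt(-1274))/Q) = Z/2Z.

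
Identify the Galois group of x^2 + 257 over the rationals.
Gal(K/Q) = Z/2Z (cyclic of order 2)

x^2 + 257 is irreducible over Q since -257 is not a rational square. The splitting field Q(sqrt(-257)) has degree 2 over Q, and its unique nontrivial automorphism is sqrt(-257) ↦ -sqrt(-257). Hence Gal(Q(sqrt(-257))/Q) = Z/2Z.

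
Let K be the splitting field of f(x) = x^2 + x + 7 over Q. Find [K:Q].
[K:Q] = 2

The discriminant of x^2 + (1)*x + (7) is b^2 - 4c = 1 - (28) = -27. Since -27 is not a perfect square in Q, the polynomial is irreducible over Q. Its two roots generate a degree-2 extension, so [K:Q] = 2.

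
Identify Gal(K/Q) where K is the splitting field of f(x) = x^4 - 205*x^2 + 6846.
Gal(K/Q) = V_4 (Klein four-group, Z/2Z × Z/2Z)

f factors as (x^2 - 42)(x^2 - 163), so the splitting field is K = Q(sqrt(42), sqrt(163)). The elements 42, 163, 6846 are all non-squares in Q, so sqrt(42) and sqrt(163) generate independent quadratic extensions. Thus [K:Q] = 4 and Gal(K/Q) is generated by the two order-2 automorphisms sqrt(42) ↦ -sqrt(42) and sqrt(163) ↦ -sqrt(163), giving V_4.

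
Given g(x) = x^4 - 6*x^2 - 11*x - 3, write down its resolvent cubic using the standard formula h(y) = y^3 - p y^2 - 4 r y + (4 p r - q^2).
h(y) = y^3 + 6*y^2 + 12*y - 49

Identify coefficients: p = -6, q = -11, r = -3.
Plug into h(y) = y^3 - p y^2 - 4 r y + (4 p r - q^2):
  h(y) = y^3 - (-6) y^2 - 4*(-3) y + (4*(-6)*(-3) - (-11)^2)
       = y^3 + (6) y^2 + (12) y + (-49).
Simplifying: h(y) = y^3 + 6*y^2 + 12*y - 49.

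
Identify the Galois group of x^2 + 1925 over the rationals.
Gal(K/Q) = Z/2Z (cyclic of order 2)

x^2 + 1925 is irreducible over Q since -1925 is not a rational square. The splitting field Q(sqrt(-1925)) has degree 2 over Q, and its unique nontrivial automorphism is sqrt(-1925) ↦ -sqrt(-1925). Hence Gal(Q(sqrt(-1925))/Q) = Z/2Z.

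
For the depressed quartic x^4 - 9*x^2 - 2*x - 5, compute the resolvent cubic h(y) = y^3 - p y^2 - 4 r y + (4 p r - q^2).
h(y) = y^3 + 9*y^2 + 20*y + 176

Identify coefficients: p = -9, q = -2, r = -5.
Plug into h(y) = y^3 - p y^2 - 4 r y + (4 p r - q^2):
  h(y) = y^3 - (-9) y^2 - 4*(-5) y + (4*(-9)*(-5) - (-2)^2)
       = y^3 + (9) y^2 + (20) y + (176).
Simplifying: h(y) = y^3 + 9*y^2 + 20*y + 176.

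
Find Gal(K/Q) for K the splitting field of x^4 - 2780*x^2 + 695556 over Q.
Gal(K/Q) = Z/2Z (cyclic of order 2)

f factors as (x^2 - 278)(x^2 - 2502), so the splitting field is K = Q(sqrt(278), sqrt(2502)). The squarefree part of 278 is 278 and the squarefree part of 2502 is also 278, so sqrt(278) and sqrt(2502) are both rational multiples of sqrt(278). Hence Q(sqrt(278)) = Q(sqrt(2502)) = Q(sqrt(278)), and the splitting field collapses to a single degree-2 extension with Galois group Z/2Z.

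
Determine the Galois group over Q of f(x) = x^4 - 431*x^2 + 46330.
Gal(K/Q) = V_4 (Klein four-group, Z/2Z × Z/2Z)

f factors as (x^2 - 226)(x^2 - 205), so the splitting field is K = Q(sqrt(226), sqrt(205)). The elements 226, 205, 46330 are all non-squares in Q, so sqrt(226) and sqrt(205) generate independent quadratic extensions. Thus [K:Q] = 4 and Gal(K/Q) is generated by the two order-2 automorphisms sqrt(226) ↦ -sqrt(226) and sqrt(205) ↦ -sqrt(205), giving V_4.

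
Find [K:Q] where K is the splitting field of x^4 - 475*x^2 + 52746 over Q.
[K:Q] = 4

f factors as (x^2 - 177)(x^2 - 298); the splitting field is K = Q(sqrt(177), sqrt(298)). Since 177, 298, and 52746 are all non-squares in Q, the three subfields Q(sqrt(177)), Q(sqrt(298)), Q(sqrt(52746)) are distinct degree-2 extensions, so [K:Q] = 4 (Klein four Galois group).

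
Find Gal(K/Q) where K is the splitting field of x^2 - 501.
Gal(K/Q) = Z/2Z (cyclic of order 2)

x^2 - 501 is irreducible over Q since 501 is not a rational square. The splitting field Q(sqrt(501)) has degree 2 over Q, and its unique nontrivial automorphism is sqrt(501) ↦ -sqrt(501). Hence Gal(Q(sqrt(501))/Q) = Z/2Z.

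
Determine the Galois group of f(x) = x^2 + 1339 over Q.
Gal(K/Q) = Z/2Z (cyclic of order 2)

x^2 + 1339 is irreducible over Q since -1339 is not a rational square. The splitting field Q(sqrt(-1339)) has degree 2 over Q, and its unique nontrivial automorphism is sqrt(-1339) ↦ -sqrt(-1339). Hence Gal(Q(sqrt(-1339))/Q) = Z/2Z.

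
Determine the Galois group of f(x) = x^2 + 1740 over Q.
Gal(K/Q) = Z/2Z (cyclic of order 2)

x^2 + 1740 is irreducible over Q since -1740 is not a rational square. The splitting field Q(sqrt(-1740)) has degree 2 over Q, and its unique nontrivial automorphism is sqrt(-1740) ↦ -sqrt(-1740). Hence Gal(Q(sqrt(-1740))/Q) = Z/2Z.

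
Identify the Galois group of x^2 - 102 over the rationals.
Gal(K/Q) = Z/2Z (cyclic of order 2)

x^2 - 102 is irreducible over Q since 102 is not a rational square. The splitting field Q(sqrt(102)) has degree 2 over Q, and its unique nontrivial automorphism is sqrt(102) ↦ -sqrt(102). Hence Gal(Q(sqrt(102))/Q) = Z/2Z.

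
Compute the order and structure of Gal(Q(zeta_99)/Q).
|Gal(Q(zeta_99)/Q)| = phi(99) = 60; group ≅ (Z/99Z)^* ≅ Z/6Z × Z/10Z

The n-th cyclotomic polynomial Φ_99(x) is the minimal polynomial of zeta_99 over Q and has degree phi(99) = 60. So Q(zeta_99) is a degree-60 Galois extension with Galois group (Z/99Z)^*. By CRT, (Z/99Z)^* ≅ (Z/9Z)^* × (Z/11Z)^*. Each prime-power unit group is (Z/9Z)^* ≅ Z/6Z; (Z/11Z)^* ≅ Z/10Z. Hence Gal(Q(zeta_99)/Q) ≅ Z/6Z × Z/10Z.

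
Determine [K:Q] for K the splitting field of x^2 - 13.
[K:Q] = 2

The polynomial x^2 - 13 is irreducible over Q since 13 is not a perfect square. Its splitting field is Q(sqrt(13)), which has degree 2 over Q.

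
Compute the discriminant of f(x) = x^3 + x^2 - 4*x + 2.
Δ = 12

For x^3 + a x^2 + b x + c the discriminant is Δ = 18 a b c - 4 a^3 c + a^2 b^2 - 4 b^3 - 27 c^2.
Plug a = 1, b = -4, c = 2:
  18*(1)*(-4)*(2) - 4*(1)^3*(2) + (1)^2*(-4)^2 - 4*(-4)^3 - 27*(2)^2
  = -144 + (-8) + 16 + (256) + (-108)
  = 12.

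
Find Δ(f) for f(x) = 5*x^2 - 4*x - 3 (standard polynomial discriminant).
Δ = 76

For a quadratic a x^2 + b x + c the discriminant is Δ = b^2 - 4ac = (-4)^2 - 4*(5)*(-3) = 16 - (-60) = 76.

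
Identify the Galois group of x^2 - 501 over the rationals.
Gal(K/Q) = Z/2Z (cyclic of order 2)

x^2 - 501 is irreducible over Q since 501 is not a rational square. The splitting field Q(sqrt(501)) has degree 2 over Q, and its unique nontrivial automorphism is sqrt(501) ↦ -sqrt(501). Hence Gal(Q(sqrt(501))/Q) = Z/2Z.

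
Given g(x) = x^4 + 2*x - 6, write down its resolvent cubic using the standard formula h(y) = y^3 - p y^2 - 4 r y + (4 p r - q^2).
h(y) = y^3 + 24*y - 4

Identify coefficients: p = 0, q = 2, r = -6.
Plug into h(y) = y^3 - p y^2 - 4 r y + (4 p r - q^2):
  h(y) = y^3 - (0) y^2 - 4*(-6) y + (4*(0)*(-6) - (2)^2)
       = y^3 + (0) y^2 + (24) y + (-4).
Simplifying: h(y) = y^3 + 24*y - 4.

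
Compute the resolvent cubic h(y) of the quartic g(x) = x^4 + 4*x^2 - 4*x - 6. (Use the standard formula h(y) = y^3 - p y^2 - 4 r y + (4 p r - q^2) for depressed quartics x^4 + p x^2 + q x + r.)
h(y) = y^3 - 4*y^2 + 24*y - 112

Identify coefficients: p = 4, q = -4, r = -6.
Plug into h(y) = y^3 - p y^2 - 4 r y + (4 p r - q^2):
  h(y) = y^3 - (4) y^2 - 4*(-6) y + (4*(4)*(-6) - (-4)^2)
       = y^3 + (-4) y^2 + (24) y + (-112).
Simplifying: h(y) = y^3 - 4*y^2 + 24*y - 112.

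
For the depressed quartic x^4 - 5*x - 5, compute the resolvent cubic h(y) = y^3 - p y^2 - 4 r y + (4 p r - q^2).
h(y) = y^3 + 20*y - 25

Identify coefficients: p = 0, q = -5, r = -5.
Plug into h(y) = y^3 - p y^2 - 4 r y + (4 p r - q^2):
  h(y) = y^3 - (0) y^2 - 4*(-5) y + (4*(0)*(-5) - (-5)^2)
       = y^3 + (0) y^2 + (20) y + (-25).
Simplifying: h(y) = y^3 + 20*y - 25.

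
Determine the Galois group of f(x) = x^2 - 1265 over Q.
Gal(K/Q) = Z/2Z (cyclic of order 2)

x^2 - 1265 is irreducible over Q since 1265 is not a rational square. The splitting field Q(sqrt(1265)) has degree 2 over Q, and its unique nontrivial automorphism is sqrt(1265) ↦ -sqrt(1265). Hence Gal(Q(sqrt(1265))/Q) = Z/2Z.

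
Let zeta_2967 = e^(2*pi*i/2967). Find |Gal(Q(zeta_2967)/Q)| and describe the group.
|Gal(Q(zeta_2967)/Q)| = phi(2967) = 1848; group ≅ (Z/2967Z)^* ≅ Z/2Z × Z/22Z × Z/42Z

The n-th cyclotomic polynomial Φ_2967(x) is the minimal polynomial of zeta_2967 over Q and has degree phi(2967) = 1848. So Q(zeta_2967) is a degree-1848 Galois extension with Galois group (Z/2967Z)^*. By CRT, (Z/2967Z)^* ≅ (Z/3Z)^* × (Z/23Z)^* × (Z/43Z)^*. Each prime-power unit group is (Z/3Z)^* ≅ Z/2Z; (Z/23Z)^* ≅ Z/22Z; (Z/43Z)^* ≅ Z/42Z. Hence Gal(Q(zeta_2967)/Q) ≅ Z/2Z × Z/22Z × Z/42Z.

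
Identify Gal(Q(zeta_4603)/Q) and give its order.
|Gal(Q(zeta_4603)/Q)| = phi(4603) = 4602; group ≅ (Z/4603Z)^* ≅ Z/4602Z

The n-th cyclotomic polynomial Φ_4603(x) is the minimal polynomial of zeta_4603 over Q and has degree phi(4603) = 4602. So Q(zeta_4603) is a degree-4602 Galois extension with Galois group (Z/4603Z)^*. (Z/4603Z)^* is cyclic since 4603 is an odd prime power (or 4). Hence Gal(Q(zeta_4603)/Q) ≅ Z/4602Z.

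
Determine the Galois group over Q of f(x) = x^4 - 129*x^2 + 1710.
Gal(K/Q) = V_4 (Klein four-group, Z/2Z × Z/2Z)

f factors as (x^2 - 114)(x^2 - 15), so the splitting field is K = Q(sqrt(114), sqrt(15)). The elements 114, 15, 1710 are all non-squares in Q, so sqrt(114) and sqrt(15) generate independent quadratic extensions. Thus [K:Q] = 4 and Gal(K/Q) is generated by the two order-2 automorphisms sqrt(114) ↦ -sqrt(114) and sqrt(15) ↦ -sqrt(15), giving V_4.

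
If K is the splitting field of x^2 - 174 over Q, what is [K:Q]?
[K:Q] = 2

The polynomial x^2 - 174 is irreducible over Q since 174 is not a perfect square. Its splitting field is Q(sqrt(174)), which has degree 2 over Q.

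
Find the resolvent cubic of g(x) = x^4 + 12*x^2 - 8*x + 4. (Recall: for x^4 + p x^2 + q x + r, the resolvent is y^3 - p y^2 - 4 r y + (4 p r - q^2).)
h(y) = y^3 - 12*y^2 - 16*y + 128

Identify coefficients: p = 12, q = -8, r = 4.
Plug into h(y) = y^3 - p y^2 - 4 r y + (4 p r - q^2):
  h(y) = y^3 - (12) y^2 - 4*(4) y + (4*(12)*(4) - (-8)^2)
       = y^3 + (-12) y^2 + (-16) y + (128).
Simplifying: h(y) = y^3 - 12*y^2 - 16*y + 128.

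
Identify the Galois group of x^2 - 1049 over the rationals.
Gal(K/Q) = Z/2Z (cyclic of order 2)

x^2 - 1049 is irreducible over Q since 1049 is not a rational square. The splitting field Q(sqrt(1049)) has degree 2 over Q, and its unique nontrivial automorphism is sqrt(1049) ↦ -sqrt(1049). Hence Gal(Q(sqrt(1049))/Q) = Z/2Z.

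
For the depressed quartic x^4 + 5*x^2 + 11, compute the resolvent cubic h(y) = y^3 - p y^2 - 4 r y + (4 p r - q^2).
h(y) = y^3 - 5*y^2 - 44*y + 220

Identify coefficients: p = 5, q = 0, r = 11.
Plug into h(y) = y^3 - p y^2 - 4 r y + (4 p r - q^2):
  h(y) = y^3 - (5) y^2 - 4*(11) y + (4*(5)*(11) - (0)^2)
       = y^3 + (-5) y^2 + (-44) y + (220).
Simplifying: h(y) = y^3 - 5*y^2 - 44*y + 220.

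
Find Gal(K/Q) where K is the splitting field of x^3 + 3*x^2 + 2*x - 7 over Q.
Gal(K/Q) = S_3 (symmetric group of order 6)

Compute the discriminant of x^3 + (3)*x^2 + (2)*x + (-7): Δ = -1319. Since Δ is not a rational square, the Galois group is not contained in A_3; it must be the full S_3 (irreducibility of the cubic rules out anything smaller).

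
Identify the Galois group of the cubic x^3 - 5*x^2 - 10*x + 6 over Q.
Gal(K/Q) = S_3 (symmetric group of order 6)

Compute the discriminant of x^3 + (-5)*x^2 + (-10)*x + (6): Δ = 13928. Since Δ is not a rational square, the Galois group is not contained in A_3; it must be the full S_3 (irreducibility of the cubic rules out anything smaller).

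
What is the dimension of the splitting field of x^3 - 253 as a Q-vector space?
[K:Q] = 6

x^3 - 253 has one real root r = 253^(1/3) and two complex roots r*zeta_3, r*zeta_3^2 where zeta_3 = e^(2*pi*i/3). The splitting field is Q(r, zeta_3). [Q(r):Q] = 3 and [Q(zeta_3):Q] = 2 with gcd = 1, so [Q(r, zeta_3):Q] = 3 * 2 = 6.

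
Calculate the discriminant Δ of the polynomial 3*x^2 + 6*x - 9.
Δ = 144

For a quadratic a x^2 + b x + c the discriminant is Δ = b^2 - 4ac = (6)^2 - 4*(3)*(-9) = 36 - (-108) = 144.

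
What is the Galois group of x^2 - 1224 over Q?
Gal(K/Q) = Z/2Z (cyclic of order 2)

x^2 - 1224 is irreducible over Q since 1224 is not a rational square. The splitting field Q(sqrt(1224)) has degree 2 over Q, and its unique nontrivial automorphism is sqrt(1224) ↦ -sqrt(1224). Hence Gal(Q(sqrt(1224))/Q) = Z/2Z.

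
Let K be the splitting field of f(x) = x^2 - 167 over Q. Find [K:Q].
[K:Q] = 2

The polynomial x^2 - 167 is irreducible over Q since 167 is not a perfect square. Its splitting field is Q(sqrt(167)), which has degree 2 over Q.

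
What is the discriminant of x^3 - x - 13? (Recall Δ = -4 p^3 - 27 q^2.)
Δ = -4559

For a depressed cubic x^3 + p x + q the discriminant is Δ = -4 p^3 - 27 q^2 = -4*(-1)^3 - 27*(-13)^2 = 4 - 4563 = -4559.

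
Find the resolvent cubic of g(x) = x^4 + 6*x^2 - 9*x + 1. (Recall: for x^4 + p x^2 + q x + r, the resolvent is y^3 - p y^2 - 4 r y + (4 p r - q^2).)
h(y) = y^3 - 6*y^2 - 4*y - 57

Identify coefficients: p = 6, q = -9, r = 1.
Plug into h(y) = y^3 - p y^2 - 4 r y + (4 p r - q^2):
  h(y) = y^3 - (6) y^2 - 4*(1) y + (4*(6)*(1) - (-9)^2)
       = y^3 + (-6) y^2 + (-4) y + (-57).
Simplifying: h(y) = y^3 - 6*y^2 - 4*y - 57.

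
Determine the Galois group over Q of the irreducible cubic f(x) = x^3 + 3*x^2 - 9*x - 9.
Gal(K/Q) = S_3 (symmetric group of order 6)

Compute the discriminant of x^3 + (3)*x^2 + (-9)*x + (-9): Δ = 6804. Since Δ is not a rational square, the Galois group is not contained in A_3; it must be the full S_3 (irreducibility of the cubic rules out anything smaller).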